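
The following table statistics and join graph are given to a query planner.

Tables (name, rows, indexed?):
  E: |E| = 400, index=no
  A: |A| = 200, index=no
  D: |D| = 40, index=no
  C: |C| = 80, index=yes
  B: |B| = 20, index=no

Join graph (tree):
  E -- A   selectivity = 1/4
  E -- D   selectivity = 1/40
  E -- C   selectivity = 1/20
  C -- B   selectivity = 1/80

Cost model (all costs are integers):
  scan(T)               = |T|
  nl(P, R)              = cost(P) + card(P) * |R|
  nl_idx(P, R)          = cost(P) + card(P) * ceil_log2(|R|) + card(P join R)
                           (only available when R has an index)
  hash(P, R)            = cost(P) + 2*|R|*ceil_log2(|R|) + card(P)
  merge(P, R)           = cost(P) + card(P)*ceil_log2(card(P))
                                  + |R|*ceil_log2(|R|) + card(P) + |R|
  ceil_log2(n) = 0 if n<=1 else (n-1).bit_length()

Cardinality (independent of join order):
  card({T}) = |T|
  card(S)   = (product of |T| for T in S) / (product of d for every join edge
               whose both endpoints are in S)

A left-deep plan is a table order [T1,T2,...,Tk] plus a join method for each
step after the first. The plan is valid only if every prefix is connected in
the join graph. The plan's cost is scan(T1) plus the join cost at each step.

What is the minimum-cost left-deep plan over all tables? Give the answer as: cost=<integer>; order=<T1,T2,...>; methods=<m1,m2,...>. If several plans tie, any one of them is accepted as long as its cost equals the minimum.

Selinger DP (subsets sized 1..n):
  {E}: scan cost=400, card=400
  {A}: scan cost=200, card=200
  {D}: scan cost=40, card=40
  {C}: scan cost=80, card=80
  {B}: scan cost=20, card=20
  {AE}: card=20000; try (A,hash)→4000, (E,merge)→6000, (A,merge)→6200, (E,hash)→7600, (E,nl)→80200, (A,nl)→80400; best=4000 via (A,hash)
  {DE}: card=400; try (D,hash)→1280, (E,merge)→4320, (D,merge)→4680, (E,hash)→7280, (E,nl)→16040, (D,nl)→16400; best=1280 via (D,hash)
  {CE}: card=1600; try (C,hash)→1920, (E,merge)→4720, (C,nl_idx)→4800, (C,merge)→5040, (E,hash)→7360, (E,nl)→32080 …(+1); best=1920 via (C,hash)
  {BC}: card=20; try (C,nl_idx)→180, (B,hash)→360, (C,merge)→780, (B,merge)→840, (C,hash)→1160, (C,nl)→1620 …(+1); best=180 via (C,nl_idx)
  {ADE}: card=20000; try (A,hash)→4880, (A,merge)→7080, (D,hash)→24480, (A,nl)→81280, (D,merge)→324280, (D,nl)→804000; best=4880 via (A,hash)
  {ACE}: card=80000; try (A,hash)→6720, (A,merge)→22920, (C,hash)→25120, (C,nl_idx)→224000, (A,nl)→321920, (C,merge)→324640 …(+1); best=6720 via (A,hash)
  {CDE}: card=1600; try (C,hash)→2800, (D,hash)→4000, (C,nl_idx)→5680, (C,merge)→5920, (D,merge)→21400, (C,nl)→33280 …(+1); best=2800 via (C,hash)
  {BCE}: card=400; try (B,hash)→3720, (E,merge)→4300, (E,hash)→7400, (E,nl)→8180, (B,merge)→21240, (B,nl)→33920; best=3720 via (B,hash)
  {ACDE}: card=80000; try (A,hash)→7600, (A,merge)→23800, (C,hash)→26000, (D,hash)→87200, (C,nl_idx)→224880, (A,nl)→322800 …(+4); best=7600 via (A,hash)
  {ABCE}: card=20000; try (A,hash)→7320, (A,merge)→9520, (A,nl)→83720, (B,hash)→86920, (B,merge)→1446840, (B,nl)→1606720; best=7320 via (A,hash)
  {BCDE}: card=400; try (D,hash)→4600, (B,hash)→4600, (D,merge)→8000, (D,nl)→19720, (B,merge)→22120, (B,nl)→34800; best=4600 via (D,hash)
  {ABCDE}: card=20000; try (A,hash)→8200, (A,merge)→10400, (D,hash)→27800, (A,nl)→84600, (B,hash)→87800, (D,merge)→327600 …(+3); best=8200 via (A,hash)

cost=8200; order=E,C,B,D,A; methods=hash,hash,hash,hash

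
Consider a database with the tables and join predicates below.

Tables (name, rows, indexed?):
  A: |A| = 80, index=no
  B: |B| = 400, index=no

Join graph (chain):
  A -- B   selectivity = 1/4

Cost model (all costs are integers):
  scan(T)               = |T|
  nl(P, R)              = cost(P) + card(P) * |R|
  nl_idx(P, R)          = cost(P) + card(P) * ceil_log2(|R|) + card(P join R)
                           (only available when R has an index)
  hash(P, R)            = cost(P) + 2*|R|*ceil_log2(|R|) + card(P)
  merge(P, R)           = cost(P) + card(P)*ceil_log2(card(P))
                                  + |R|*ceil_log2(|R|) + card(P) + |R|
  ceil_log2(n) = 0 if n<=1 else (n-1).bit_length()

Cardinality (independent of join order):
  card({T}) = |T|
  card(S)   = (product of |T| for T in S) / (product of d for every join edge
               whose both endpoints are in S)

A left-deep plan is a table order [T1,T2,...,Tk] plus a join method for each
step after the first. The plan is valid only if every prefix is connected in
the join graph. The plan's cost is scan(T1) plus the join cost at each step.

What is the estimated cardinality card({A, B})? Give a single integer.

8000

Tables in S: A(80), B(400)
Edges inside S: A-B(d=4)
numerator = 80 * 400 = 32000
denominator = 4 = 4
card(S) = 32000 / 4 = 8000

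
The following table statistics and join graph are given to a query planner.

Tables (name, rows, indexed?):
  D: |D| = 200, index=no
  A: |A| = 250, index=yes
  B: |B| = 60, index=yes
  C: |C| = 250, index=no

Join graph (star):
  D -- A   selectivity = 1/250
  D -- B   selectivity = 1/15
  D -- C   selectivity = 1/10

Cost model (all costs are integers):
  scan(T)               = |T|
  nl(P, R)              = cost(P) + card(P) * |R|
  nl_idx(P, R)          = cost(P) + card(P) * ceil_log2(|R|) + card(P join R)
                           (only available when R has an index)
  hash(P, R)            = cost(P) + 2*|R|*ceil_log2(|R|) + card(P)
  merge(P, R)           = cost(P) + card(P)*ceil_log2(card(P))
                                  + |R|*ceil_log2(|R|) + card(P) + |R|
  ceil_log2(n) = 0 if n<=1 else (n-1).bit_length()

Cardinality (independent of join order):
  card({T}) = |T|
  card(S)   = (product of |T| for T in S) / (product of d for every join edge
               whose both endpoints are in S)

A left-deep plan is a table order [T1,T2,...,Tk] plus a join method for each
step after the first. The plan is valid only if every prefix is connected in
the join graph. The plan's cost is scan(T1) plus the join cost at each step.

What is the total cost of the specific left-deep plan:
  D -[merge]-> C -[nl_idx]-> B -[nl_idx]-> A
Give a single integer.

step 1: scan D: cost=200, card=200
step 2: join C via merge
    card(P join C) = 200*250/(10) = 5000
    cost = 200 + 200*8 + 250*8 + 200 + 250 = 4250
step 3: join B via nl_idx
    card(P join B) = 5000*60/(15) = 20000
    cost = 4250 + 5000*6 + 20000 = 54250
step 4: join A via nl_idx
    card(P join A) = 20000*250/(250) = 20000
    cost = 54250 + 20000*8 + 20000 = 234250

234250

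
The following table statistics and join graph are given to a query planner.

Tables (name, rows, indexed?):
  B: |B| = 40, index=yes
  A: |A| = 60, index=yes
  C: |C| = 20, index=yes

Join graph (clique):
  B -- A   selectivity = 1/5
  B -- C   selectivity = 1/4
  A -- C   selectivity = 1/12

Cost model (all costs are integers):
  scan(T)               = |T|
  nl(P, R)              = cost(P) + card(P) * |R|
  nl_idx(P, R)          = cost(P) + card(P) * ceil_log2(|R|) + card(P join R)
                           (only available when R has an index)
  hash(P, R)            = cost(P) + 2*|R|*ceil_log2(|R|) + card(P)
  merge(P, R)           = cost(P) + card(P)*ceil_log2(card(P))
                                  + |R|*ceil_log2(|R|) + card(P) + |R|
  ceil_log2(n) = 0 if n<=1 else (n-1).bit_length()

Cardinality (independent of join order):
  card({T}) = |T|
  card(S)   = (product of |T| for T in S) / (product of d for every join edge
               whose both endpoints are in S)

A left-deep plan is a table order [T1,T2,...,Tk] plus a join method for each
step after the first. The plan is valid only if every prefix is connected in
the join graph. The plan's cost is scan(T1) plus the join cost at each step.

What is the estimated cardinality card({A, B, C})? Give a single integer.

200

Tables in S: A(60), B(40), C(20)
Edges inside S: B-A(d=5), B-C(d=4), A-C(d=12)
numerator = 60 * 40 * 20 = 48000
denominator = 5 * 4 * 12 = 240
card(S) = 48000 / 240 = 200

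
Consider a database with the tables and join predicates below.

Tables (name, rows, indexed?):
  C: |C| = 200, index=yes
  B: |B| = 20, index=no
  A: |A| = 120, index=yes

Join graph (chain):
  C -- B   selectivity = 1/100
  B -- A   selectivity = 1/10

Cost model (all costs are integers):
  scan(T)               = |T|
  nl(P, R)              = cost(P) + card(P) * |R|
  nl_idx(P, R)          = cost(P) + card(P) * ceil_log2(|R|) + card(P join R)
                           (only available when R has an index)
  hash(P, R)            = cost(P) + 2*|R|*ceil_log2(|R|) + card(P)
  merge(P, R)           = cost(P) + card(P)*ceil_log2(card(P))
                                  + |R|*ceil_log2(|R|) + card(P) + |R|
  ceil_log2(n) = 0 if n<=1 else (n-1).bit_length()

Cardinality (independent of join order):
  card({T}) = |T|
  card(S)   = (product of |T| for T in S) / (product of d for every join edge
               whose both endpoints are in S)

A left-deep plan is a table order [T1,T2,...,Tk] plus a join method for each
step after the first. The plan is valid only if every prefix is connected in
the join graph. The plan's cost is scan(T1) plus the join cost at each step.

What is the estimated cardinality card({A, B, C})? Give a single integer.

480

Tables in S: A(120), B(20), C(200)
Edges inside S: C-B(d=100), B-A(d=10)
numerator = 120 * 20 * 200 = 480000
denominator = 100 * 10 = 1000
card(S) = 480000 / 1000 = 480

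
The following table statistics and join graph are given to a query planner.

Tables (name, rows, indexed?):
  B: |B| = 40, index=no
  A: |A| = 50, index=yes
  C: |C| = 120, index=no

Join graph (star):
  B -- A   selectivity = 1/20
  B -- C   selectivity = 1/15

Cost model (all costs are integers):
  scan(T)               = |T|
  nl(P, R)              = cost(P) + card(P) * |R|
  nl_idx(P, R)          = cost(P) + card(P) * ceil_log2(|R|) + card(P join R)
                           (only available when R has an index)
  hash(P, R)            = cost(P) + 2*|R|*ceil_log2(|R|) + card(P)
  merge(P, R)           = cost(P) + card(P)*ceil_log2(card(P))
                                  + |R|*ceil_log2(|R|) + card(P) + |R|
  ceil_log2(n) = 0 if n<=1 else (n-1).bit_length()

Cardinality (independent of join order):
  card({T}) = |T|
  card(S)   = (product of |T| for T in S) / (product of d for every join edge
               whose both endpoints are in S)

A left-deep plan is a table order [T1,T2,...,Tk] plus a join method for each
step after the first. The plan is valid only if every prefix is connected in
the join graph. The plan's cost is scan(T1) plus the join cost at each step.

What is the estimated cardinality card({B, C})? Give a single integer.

Tables in S: B(40), C(120)
Edges inside S: B-C(d=15)
numerator = 40 * 120 = 4800
denominator = 15 = 15
card(S) = 4800 / 15 = 320

320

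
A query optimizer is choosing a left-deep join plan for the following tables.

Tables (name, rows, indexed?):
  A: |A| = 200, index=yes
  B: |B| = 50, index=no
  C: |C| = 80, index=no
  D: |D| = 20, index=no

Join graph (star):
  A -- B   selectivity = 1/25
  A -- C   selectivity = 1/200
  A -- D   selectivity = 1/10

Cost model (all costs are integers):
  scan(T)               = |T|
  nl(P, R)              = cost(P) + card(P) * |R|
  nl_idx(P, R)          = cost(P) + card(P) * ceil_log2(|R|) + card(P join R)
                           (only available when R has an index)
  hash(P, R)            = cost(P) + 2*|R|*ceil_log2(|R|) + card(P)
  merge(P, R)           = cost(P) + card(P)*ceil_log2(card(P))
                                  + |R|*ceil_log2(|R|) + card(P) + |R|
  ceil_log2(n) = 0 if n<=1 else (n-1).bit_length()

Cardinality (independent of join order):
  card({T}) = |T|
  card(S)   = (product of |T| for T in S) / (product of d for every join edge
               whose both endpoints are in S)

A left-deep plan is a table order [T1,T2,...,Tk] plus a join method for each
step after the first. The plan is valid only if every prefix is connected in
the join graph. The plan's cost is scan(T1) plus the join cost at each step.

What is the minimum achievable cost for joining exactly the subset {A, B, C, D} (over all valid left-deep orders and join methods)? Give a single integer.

1840

Selinger DP over subsets of {A,B,C,D}:
  {A}: scan cost=200, card=200
  {B}: scan cost=50, card=50
  {C}: scan cost=80, card=80
  {D}: scan cost=20, card=20
  {AB}: card=400; try (A,nl_idx)→850, (B,hash)→1000, (A,merge)→2200, (B,merge)→2350, (A,hash)→3300, (A,nl)→10050 …(+1); best=850 via (A,nl_idx)
  {AC}: card=80; try (A,nl_idx)→800, (C,hash)→1520, (A,merge)→2520, (C,merge)→2640, (A,hash)→3360, (A,nl)→16080 …(+1); best=800 via (A,nl_idx)
  {AD}: card=400; try (A,nl_idx)→580, (D,hash)→600, (A,merge)→1940, (D,merge)→2120, (A,hash)→3240, (A,nl)→4020 …(+1); best=580 via (A,nl_idx)
  {ABC}: card=160; try (B,hash)→1480, (B,merge)→1790, (C,hash)→2370, (B,nl)→4800, (C,merge)→5490, (C,nl)→32850; best=1480 via (B,hash)
  {ABD}: card=800; try (D,hash)→1450, (B,hash)→1580, (B,merge)→4930, (D,merge)→4970, (D,nl)→8850, (B,nl)→20580; best=1450 via (D,hash)
  {ACD}: card=160; try (D,hash)→1080, (D,merge)→1560, (C,hash)→2100, (D,nl)→2400, (C,merge)→5220, (C,nl)→32580; best=1080 via (D,hash)
  {ABCD}: card=320; try (D,hash)→1840, (B,hash)→1840, (B,merge)→2870, (D,merge)→3040, (C,hash)→3370, (D,nl)→4680 …(+3); best=1840 via (D,hash)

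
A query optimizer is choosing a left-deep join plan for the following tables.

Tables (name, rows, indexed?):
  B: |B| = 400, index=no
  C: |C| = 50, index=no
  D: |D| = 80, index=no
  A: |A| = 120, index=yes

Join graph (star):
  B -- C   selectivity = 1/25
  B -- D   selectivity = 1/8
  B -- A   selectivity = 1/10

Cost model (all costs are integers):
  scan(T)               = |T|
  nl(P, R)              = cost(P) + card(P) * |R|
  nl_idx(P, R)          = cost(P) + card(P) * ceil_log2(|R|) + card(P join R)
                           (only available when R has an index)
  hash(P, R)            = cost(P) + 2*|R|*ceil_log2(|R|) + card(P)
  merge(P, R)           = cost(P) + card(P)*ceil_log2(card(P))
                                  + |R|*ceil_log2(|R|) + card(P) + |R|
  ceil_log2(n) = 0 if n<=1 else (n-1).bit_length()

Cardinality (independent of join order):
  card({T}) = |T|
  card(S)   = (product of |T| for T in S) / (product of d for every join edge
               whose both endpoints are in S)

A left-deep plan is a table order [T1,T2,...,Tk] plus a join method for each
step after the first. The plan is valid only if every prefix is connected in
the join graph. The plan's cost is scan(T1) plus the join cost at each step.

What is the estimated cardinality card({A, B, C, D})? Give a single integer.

96000

Tables in S: A(120), B(400), C(50), D(80)
Edges inside S: B-C(d=25), B-D(d=8), B-A(d=10)
numerator = 120 * 400 * 50 * 80 = 192000000
denominator = 25 * 8 * 10 = 2000
card(S) = 192000000 / 2000 = 96000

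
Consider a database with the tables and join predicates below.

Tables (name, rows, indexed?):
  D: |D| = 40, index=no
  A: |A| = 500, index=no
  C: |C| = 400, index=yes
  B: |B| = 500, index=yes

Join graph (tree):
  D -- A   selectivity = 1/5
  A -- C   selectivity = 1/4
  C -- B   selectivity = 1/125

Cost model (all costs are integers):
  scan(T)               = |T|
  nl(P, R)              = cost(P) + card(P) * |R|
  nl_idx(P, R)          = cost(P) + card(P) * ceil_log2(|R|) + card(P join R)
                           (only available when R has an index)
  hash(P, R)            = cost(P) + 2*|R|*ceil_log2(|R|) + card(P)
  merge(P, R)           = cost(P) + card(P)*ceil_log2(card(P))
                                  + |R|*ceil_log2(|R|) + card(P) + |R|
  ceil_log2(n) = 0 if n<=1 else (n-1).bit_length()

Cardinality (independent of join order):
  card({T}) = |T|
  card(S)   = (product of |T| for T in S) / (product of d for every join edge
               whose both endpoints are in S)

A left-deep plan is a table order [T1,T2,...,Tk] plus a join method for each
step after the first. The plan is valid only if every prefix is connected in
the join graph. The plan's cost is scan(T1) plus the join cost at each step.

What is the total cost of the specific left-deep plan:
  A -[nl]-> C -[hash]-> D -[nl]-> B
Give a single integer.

200250980

step 1: scan A: cost=500, card=500
step 2: join C via nl
    card(P join C) = 500*400/(4) = 50000
    cost = 500 + 500*400 = 200500
step 3: join D via hash
    card(P join D) = 50000*40/(5) = 400000
    cost = 200500 + 2*40*6 + 50000 = 250980
step 4: join B via nl
    card(P join B) = 400000*500/(125) = 1600000
    cost = 250980 + 400000*500 = 200250980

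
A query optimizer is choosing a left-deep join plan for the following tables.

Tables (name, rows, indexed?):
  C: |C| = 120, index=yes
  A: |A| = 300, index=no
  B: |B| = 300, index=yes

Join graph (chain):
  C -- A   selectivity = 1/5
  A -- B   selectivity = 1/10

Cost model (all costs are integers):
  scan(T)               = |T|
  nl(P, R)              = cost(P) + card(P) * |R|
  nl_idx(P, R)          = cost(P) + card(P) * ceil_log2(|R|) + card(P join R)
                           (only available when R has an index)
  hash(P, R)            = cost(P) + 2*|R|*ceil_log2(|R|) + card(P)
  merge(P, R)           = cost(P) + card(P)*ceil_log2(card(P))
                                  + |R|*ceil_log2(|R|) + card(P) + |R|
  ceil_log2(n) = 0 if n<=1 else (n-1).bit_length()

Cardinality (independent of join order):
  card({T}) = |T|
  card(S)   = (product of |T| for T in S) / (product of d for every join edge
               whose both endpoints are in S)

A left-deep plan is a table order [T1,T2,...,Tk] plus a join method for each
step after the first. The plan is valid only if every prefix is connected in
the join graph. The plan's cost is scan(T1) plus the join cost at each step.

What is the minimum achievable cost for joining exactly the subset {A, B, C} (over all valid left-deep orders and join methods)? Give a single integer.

14880

Selinger DP over subsets of {A,B,C}:
  {C}: scan cost=120, card=120
  {A}: scan cost=300, card=300
  {B}: scan cost=300, card=300
  {AC}: card=7200; try (C,hash)→2280, (A,merge)→4080, (C,merge)→4260, (A,hash)→5640, (C,nl_idx)→9600, (A,nl)→36120 …(+1); best=2280 via (C,hash)
  {AB}: card=9000; try (B,hash)→6000, (A,hash)→6000, (B,merge)→6300, (A,merge)→6300, (B,nl_idx)→12000, (B,nl)→90300 …(+1); best=6000 via (B,hash)
  {ABC}: card=216000; try (B,hash)→14880, (C,hash)→16680, (B,merge)→106080, (C,merge)→141960, (B,nl_idx)→283080, (C,nl_idx)→285000 …(+2); best=14880 via (B,hash)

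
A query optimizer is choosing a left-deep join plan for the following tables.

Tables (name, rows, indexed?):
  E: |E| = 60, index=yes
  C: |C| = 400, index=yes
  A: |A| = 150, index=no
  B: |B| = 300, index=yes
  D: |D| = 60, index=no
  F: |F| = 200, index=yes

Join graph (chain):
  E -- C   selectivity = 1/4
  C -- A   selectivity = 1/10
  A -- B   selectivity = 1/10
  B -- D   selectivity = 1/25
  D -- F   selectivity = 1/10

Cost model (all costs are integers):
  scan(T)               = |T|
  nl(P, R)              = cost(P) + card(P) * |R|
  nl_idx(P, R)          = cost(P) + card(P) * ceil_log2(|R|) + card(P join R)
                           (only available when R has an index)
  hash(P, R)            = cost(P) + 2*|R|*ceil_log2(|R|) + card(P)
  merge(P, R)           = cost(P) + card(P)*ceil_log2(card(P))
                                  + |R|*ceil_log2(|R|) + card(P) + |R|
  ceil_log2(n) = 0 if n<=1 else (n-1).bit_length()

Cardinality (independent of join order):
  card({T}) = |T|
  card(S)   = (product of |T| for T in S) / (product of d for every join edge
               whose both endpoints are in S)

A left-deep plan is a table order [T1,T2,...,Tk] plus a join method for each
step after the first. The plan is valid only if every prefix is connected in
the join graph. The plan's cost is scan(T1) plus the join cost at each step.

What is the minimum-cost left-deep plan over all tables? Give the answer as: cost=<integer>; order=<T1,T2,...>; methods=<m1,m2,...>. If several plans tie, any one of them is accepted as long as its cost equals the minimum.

Selinger DP (subsets sized 1..n):
  {E}: scan cost=60, card=60
  {C}: scan cost=400, card=400
  {A}: scan cost=150, card=150
  {B}: scan cost=300, card=300
  {D}: scan cost=60, card=60
  {F}: scan cost=200, card=200
  {CE}: card=6000; try (E,hash)→1520, (C,merge)→4480, (E,merge)→4820, (C,nl_idx)→6600, (C,hash)→7320, (E,nl_idx)→8800 …(+2); best=1520 via (E,hash)
  {AC}: card=6000; try (A,hash)→3200, (C,merge)→5500, (A,merge)→5750, (C,hash)→7500, (C,nl_idx)→7500, (C,nl)→60150 …(+1); best=3200 via (A,hash)
  {AB}: card=4500; try (A,hash)→3000, (B,merge)→4500, (A,merge)→4650, (B,hash)→5700, (B,nl_idx)→6000, (B,nl)→45150 …(+1); best=3000 via (A,hash)
  {BD}: card=720; try (D,hash)→1320, (B,nl_idx)→1320, (B,merge)→3480, (D,merge)→3720, (B,hash)→5520, (B,nl)→18060 …(+1); best=1320 via (D,hash)
  {DF}: card=1200; try (D,hash)→1120, (F,nl_idx)→1740, (F,merge)→2280, (D,merge)→2420, (F,hash)→3320, (F,nl)→12060 …(+1); best=1120 via (D,hash)
  {ACE}: card=90000; try (E,hash)→9920, (A,hash)→9920, (A,merge)→86870, (E,merge)→87620, (E,nl_idx)→129200, (E,nl)→363200 …(+1); best=9920 via (E,hash)
  {ABC}: card=180000; try (B,hash)→14600, (C,hash)→14700, (C,merge)→70000, (B,merge)→90200, (C,nl_idx)→223500, (B,nl_idx)→237200 …(+2); best=14600 via (B,hash)
  {ABD}: card=10800; try (A,hash)→4440, (D,hash)→8220, (A,merge)→10590, (D,merge)→66420, (A,nl)→109320, (D,nl)→273000; best=4440 via (A,hash)
  {BDF}: card=14400; try (F,hash)→5240, (B,hash)→7720, (F,merge)→11040, (B,merge)→18520, (F,nl_idx)→21480, (B,nl_idx)→26320 …(+2); best=5240 via (F,hash)
  {ABCE}: card=2700000; try (B,hash)→105320, (E,hash)→195320, (B,merge)→1632920, (E,merge)→3435020, (B,nl_idx)→3519920, (E,nl_idx)→3794600 …(+2); best=105320 via (B,hash)
  {ABCD}: card=432000; try (C,hash)→22440, (C,merge)→170440, (D,hash)→195320, (C,nl_idx)→533640, (D,merge)→3435020, (C,nl)→4324440 …(+1); best=22440 via (C,hash)
  {ABDF}: card=216000; try (F,hash)→18440, (A,hash)→22040, (F,merge)→168240, (A,merge)→222590, (F,nl_idx)→306840, (F,nl)→2164440 …(+1); best=18440 via (F,hash)
  {ABCDE}: card=6480000; try (E,hash)→455160, (D,hash)→2806040, (E,merge)→8662860, (E,nl_idx)→9094440, (E,nl)→25942440, (D,merge)→62205740 …(+1); best=455160 via (E,hash)
  {ABCDF}: card=8640000; try (C,hash)→241640, (F,hash)→457640, (C,merge)→4126440, (F,merge)→8664240, (C,nl_idx)→10602440, (F,nl_idx)→12118440 …(+2); best=241640 via (C,hash)
  {ABCDEF}: card=129600000; try (F,hash)→6938360, (E,hash)→8882360, (F,merge)→155976960, (E,nl_idx)→181681640, (F,nl_idx)→181895160, (E,merge)→216242060 …(+2); best=6938360 via (F,hash)

cost=6938360; order=B,D,A,C,E,F; methods=hash,hash,hash,hash,hash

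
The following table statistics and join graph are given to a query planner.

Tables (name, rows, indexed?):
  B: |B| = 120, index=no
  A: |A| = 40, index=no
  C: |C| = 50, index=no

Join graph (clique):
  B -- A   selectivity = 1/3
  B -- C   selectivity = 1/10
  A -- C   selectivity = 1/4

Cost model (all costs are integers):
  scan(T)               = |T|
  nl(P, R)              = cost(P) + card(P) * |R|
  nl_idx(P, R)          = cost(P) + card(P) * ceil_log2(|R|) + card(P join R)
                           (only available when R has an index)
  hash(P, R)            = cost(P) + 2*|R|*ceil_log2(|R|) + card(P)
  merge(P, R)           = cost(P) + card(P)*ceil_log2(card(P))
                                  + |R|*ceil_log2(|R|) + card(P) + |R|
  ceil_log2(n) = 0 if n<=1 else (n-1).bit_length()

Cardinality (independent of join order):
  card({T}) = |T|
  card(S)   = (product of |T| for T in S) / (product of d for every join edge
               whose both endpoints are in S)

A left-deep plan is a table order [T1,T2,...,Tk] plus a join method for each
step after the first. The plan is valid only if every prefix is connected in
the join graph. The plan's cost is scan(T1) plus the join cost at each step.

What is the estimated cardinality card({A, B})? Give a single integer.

1600

Tables in S: A(40), B(120)
Edges inside S: B-A(d=3)
numerator = 40 * 120 = 4800
denominator = 3 = 3
card(S) = 4800 / 3 = 1600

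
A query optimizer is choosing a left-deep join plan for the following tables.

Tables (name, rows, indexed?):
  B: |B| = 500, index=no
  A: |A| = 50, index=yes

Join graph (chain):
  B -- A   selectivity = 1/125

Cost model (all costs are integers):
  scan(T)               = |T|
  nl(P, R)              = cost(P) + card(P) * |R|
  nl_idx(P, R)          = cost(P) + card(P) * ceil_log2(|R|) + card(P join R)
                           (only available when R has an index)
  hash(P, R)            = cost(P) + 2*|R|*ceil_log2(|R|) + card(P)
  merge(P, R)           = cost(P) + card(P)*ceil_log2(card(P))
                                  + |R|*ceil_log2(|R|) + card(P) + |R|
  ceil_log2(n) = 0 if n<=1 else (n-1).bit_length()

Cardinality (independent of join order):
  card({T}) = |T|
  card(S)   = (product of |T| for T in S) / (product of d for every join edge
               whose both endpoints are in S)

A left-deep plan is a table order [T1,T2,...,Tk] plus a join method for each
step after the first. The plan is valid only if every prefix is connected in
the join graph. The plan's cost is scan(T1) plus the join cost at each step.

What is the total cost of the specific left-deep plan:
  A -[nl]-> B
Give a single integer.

step 1: scan A: cost=50, card=50
step 2: join B via nl
    card(P join B) = 50*500/(125) = 200
    cost = 50 + 50*500 = 25050

25050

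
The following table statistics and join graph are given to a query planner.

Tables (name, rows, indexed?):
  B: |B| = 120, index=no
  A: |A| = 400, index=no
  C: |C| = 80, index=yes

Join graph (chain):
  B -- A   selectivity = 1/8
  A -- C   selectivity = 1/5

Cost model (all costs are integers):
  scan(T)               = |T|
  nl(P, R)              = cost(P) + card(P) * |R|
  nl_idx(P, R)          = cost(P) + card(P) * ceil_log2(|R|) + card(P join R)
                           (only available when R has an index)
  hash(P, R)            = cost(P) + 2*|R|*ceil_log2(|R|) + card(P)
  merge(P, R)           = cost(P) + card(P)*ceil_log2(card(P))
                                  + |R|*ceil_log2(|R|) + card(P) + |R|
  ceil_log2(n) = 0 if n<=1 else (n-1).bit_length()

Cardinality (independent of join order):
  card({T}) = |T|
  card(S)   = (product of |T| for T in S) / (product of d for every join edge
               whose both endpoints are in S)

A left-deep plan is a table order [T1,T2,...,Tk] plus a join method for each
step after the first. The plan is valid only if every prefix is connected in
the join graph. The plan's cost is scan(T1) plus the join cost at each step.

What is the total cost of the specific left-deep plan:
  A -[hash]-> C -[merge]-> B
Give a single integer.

92480

step 1: scan A: cost=400, card=400
step 2: join C via hash
    card(P join C) = 400*80/(5) = 6400
    cost = 400 + 2*80*7 + 400 = 1920
step 3: join B via merge
    card(P join B) = 6400*120/(8) = 96000
    cost = 1920 + 6400*13 + 120*7 + 6400 + 120 = 92480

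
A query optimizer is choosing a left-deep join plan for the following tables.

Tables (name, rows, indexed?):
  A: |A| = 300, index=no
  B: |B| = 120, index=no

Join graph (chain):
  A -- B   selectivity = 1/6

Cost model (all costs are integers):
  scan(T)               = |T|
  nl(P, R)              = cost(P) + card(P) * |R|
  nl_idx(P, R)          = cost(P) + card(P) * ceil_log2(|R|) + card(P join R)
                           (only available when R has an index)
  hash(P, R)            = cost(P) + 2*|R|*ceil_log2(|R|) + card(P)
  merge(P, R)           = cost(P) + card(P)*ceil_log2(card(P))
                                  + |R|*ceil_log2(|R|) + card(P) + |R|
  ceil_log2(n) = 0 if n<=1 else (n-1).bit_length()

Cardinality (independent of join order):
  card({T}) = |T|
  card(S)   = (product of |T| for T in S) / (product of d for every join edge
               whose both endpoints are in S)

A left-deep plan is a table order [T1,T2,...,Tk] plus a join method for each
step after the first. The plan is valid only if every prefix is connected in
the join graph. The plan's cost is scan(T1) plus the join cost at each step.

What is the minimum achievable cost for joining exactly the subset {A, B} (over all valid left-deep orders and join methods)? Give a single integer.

2280

Selinger DP over subsets of {A,B}:
  {A}: scan cost=300, card=300
  {B}: scan cost=120, card=120
  {AB}: card=6000; try (B,hash)→2280, (A,merge)→4080, (B,merge)→4260, (A,hash)→5640, (A,nl)→36120, (B,nl)→36300; best=2280 via (B,hash)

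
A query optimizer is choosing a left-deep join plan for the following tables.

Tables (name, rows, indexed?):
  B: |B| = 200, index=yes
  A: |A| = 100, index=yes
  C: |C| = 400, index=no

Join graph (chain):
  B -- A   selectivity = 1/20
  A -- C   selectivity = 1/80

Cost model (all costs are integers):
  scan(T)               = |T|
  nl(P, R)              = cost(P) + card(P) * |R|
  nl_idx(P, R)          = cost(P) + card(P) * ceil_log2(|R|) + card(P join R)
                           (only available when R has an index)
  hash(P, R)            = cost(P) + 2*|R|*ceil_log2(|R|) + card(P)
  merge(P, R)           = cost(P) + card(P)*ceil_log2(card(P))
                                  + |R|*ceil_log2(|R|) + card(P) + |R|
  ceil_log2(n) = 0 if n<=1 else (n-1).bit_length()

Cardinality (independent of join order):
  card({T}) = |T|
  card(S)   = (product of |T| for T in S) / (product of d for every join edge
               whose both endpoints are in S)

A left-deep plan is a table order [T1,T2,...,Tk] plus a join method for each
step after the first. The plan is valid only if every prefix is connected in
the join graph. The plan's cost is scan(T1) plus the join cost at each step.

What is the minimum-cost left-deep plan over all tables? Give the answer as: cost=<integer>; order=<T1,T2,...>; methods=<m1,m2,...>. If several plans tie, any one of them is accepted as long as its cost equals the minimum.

Selinger DP (subsets sized 1..n):
  {B}: scan cost=200, card=200
  {A}: scan cost=100, card=100
  {C}: scan cost=400, card=400
  {AB}: card=1000; try (A,hash)→1800, (B,nl_idx)→1900, (A,nl_idx)→2600, (B,merge)→2700, (A,merge)→2800, (B,hash)→3400 …(+2); best=1800 via (A,hash)
  {AC}: card=500; try (A,hash)→2200, (A,nl_idx)→3700, (C,merge)→4900, (A,merge)→5200, (C,hash)→7400, (C,nl)→40100 …(+1); best=2200 via (A,hash)
  {ABC}: card=5000; try (B,hash)→5900, (B,merge)→9000, (C,hash)→10000, (B,nl_idx)→11200, (C,merge)→16800, (B,nl)→102200 …(+1); best=5900 via (B,hash)

cost=5900; order=C,A,B; methods=hash,hash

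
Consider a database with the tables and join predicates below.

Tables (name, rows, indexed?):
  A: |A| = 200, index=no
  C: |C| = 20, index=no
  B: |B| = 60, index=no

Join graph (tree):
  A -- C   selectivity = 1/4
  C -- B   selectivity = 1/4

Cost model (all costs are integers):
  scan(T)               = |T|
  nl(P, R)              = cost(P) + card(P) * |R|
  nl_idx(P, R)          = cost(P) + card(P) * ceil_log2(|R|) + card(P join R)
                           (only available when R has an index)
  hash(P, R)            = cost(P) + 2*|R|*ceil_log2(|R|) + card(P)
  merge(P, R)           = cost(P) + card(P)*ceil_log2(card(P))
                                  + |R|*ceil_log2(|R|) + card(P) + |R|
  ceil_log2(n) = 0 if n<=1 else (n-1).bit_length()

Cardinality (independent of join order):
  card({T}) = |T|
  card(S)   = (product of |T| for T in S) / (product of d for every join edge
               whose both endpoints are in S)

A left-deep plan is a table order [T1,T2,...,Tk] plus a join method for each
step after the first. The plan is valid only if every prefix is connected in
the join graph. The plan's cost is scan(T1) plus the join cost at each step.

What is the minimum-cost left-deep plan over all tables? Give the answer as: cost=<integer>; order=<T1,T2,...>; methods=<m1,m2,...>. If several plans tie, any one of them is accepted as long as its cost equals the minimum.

Selinger DP (subsets sized 1..n):
  {A}: scan cost=200, card=200
  {C}: scan cost=20, card=20
  {B}: scan cost=60, card=60
  {AC}: card=1000; try (C,hash)→600, (A,merge)→1940, (C,merge)→2120, (A,hash)→3240, (A,nl)→4020, (C,nl)→4200; best=600 via (C,hash)
  {BC}: card=300; try (C,hash)→320, (B,merge)→560, (C,merge)→600, (B,hash)→760, (B,nl)→1220, (C,nl)→1260; best=320 via (C,hash)
  {ABC}: card=15000; try (B,hash)→2320, (A,hash)→3820, (A,merge)→5120, (B,merge)→12020, (A,nl)→60320, (B,nl)→60600; best=2320 via (B,hash)

cost=2320; order=A,C,B; methods=hash,hash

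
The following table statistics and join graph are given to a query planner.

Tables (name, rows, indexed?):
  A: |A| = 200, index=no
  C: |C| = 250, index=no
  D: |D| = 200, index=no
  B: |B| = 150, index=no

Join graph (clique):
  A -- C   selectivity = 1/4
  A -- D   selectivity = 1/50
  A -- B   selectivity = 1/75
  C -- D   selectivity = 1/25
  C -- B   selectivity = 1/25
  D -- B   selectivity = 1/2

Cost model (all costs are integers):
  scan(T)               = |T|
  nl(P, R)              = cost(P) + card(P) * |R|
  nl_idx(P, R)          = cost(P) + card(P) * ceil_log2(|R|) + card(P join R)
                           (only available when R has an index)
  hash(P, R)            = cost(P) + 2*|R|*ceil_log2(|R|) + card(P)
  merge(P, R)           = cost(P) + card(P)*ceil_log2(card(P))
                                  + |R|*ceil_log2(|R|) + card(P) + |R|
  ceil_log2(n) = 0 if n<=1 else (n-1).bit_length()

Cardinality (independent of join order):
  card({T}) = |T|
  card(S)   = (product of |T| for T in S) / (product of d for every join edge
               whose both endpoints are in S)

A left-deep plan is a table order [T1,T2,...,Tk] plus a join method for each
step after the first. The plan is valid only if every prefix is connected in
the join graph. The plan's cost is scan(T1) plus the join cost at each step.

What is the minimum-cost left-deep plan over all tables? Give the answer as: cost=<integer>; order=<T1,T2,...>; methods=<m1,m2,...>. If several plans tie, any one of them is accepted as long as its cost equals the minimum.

cost=11200; order=A,B,D,C; methods=hash,hash,hash

Selinger DP (subsets sized 1..n):
  {A}: scan cost=200, card=200
  {C}: scan cost=250, card=250
  {D}: scan cost=200, card=200
  {B}: scan cost=150, card=150
  {AC}: card=12500; try (A,hash)→3700, (C,merge)→4250, (A,merge)→4300, (C,hash)→4400, (C,nl)→50200, (A,nl)→50250; best=3700 via (A,hash)
  {AD}: card=800; try (D,hash)→3600, (A,hash)→3600, (D,merge)→3800, (A,merge)→3800, (D,nl)→40200, (A,nl)→40200; best=3600 via (D,hash)
  {AB}: card=400; try (B,hash)→2800, (A,merge)→3300, (B,merge)→3350, (A,hash)→3500, (A,nl)→30150, (B,nl)→30200; best=2800 via (B,hash)
  {CD}: card=2000; try (D,hash)→3700, (C,merge)→4250, (D,merge)→4300, (C,hash)→4400, (C,nl)→50200, (D,nl)→50250; best=3700 via (D,hash)
  {BC}: card=1500; try (B,hash)→2900, (C,merge)→3750, (B,merge)→3850, (C,hash)→4300, (C,nl)→37650, (B,nl)→37750; best=2900 via (B,hash)
  {BD}: card=15000; try (B,hash)→2800, (D,merge)→3300, (B,merge)→3350, (D,hash)→3500, (D,nl)→30150, (B,nl)→30200; best=2800 via (B,hash)
  {ACD}: card=2000; try (C,hash)→8400, (A,hash)→8900, (C,merge)→14650, (D,hash)→19400, (A,merge)→29500, (D,merge)→193000 …(+3); best=8400 via (C,hash)
  {ABC}: card=1000; try (C,hash)→7200, (A,hash)→7600, (C,merge)→9050, (B,hash)→18600, (A,merge)→22700, (C,nl)→102800 …(+3); best=7200 via (C,hash)
  {ABD}: card=800; try (D,hash)→6400, (B,hash)→6800, (D,merge)→8600, (B,merge)→13750, (A,hash)→21000, (D,nl)→82800 …(+3); best=6400 via (D,hash)
  {BCD}: card=6000; try (D,hash)→7600, (B,hash)→8100, (C,hash)→21800, (D,merge)→22700, (B,merge)→29050, (C,merge)→230050 …(+3); best=7600 via (D,hash)
  {ABCD}: card=80; try (C,hash)→11200, (D,hash)→11400, (B,hash)→12800, (A,hash)→16800, (C,merge)→17450, (D,merge)→20000 …(+6); best=11200 via (C,hash)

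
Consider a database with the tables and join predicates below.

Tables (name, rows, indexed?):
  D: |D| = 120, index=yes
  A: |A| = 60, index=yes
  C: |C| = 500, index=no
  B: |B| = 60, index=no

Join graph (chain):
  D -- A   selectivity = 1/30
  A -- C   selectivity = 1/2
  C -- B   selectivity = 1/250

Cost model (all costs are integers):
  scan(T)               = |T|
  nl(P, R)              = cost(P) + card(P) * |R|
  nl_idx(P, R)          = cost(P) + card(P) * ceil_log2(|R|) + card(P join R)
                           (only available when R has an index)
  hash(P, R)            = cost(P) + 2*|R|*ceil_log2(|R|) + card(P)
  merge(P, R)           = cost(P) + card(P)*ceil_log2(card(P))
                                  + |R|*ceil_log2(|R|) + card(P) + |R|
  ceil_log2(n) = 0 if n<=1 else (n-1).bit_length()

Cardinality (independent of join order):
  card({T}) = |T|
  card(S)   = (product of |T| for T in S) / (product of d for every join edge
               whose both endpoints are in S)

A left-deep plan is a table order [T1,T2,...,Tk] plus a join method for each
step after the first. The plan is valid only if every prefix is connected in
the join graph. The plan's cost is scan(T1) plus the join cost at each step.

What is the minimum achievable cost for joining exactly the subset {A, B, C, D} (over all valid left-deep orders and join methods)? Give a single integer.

7840

Selinger DP over subsets of {A,B,C,D}:
  {D}: scan cost=120, card=120
  {A}: scan cost=60, card=60
  {C}: scan cost=500, card=500
  {B}: scan cost=60, card=60
  {AD}: card=240; try (D,nl_idx)→720, (A,hash)→960, (A,nl_idx)→1080, (D,merge)→1440, (A,merge)→1500, (D,hash)→1800 …(+2); best=720 via (D,nl_idx)
  {AC}: card=15000; try (A,hash)→1720, (C,merge)→5480, (A,merge)→5920, (C,hash)→9120, (A,nl_idx)→18500, (C,nl)→30060 …(+1); best=1720 via (A,hash)
  {BC}: card=120; try (B,hash)→1720, (C,merge)→5480, (B,merge)→5920, (C,hash)→9120, (C,nl)→30060, (B,nl)→30500; best=1720 via (B,hash)
  {ACD}: card=60000; try (C,merge)→7880, (C,hash)→9960, (D,hash)→18400, (C,nl)→120720, (D,nl_idx)→166720, (D,merge)→227680 …(+1); best=7880 via (C,merge)
  {ABC}: card=3600; try (A,hash)→2560, (A,merge)→3100, (A,nl_idx)→6040, (A,nl)→8920, (B,hash)→17440, (B,merge)→227140 …(+1); best=2560 via (A,hash)
  {ABCD}: card=14400; try (D,hash)→7840, (D,nl_idx)→42160, (D,merge)→50320, (B,hash)→68600, (D,nl)→434560, (B,merge)→1028300 …(+1); best=7840 via (D,hash)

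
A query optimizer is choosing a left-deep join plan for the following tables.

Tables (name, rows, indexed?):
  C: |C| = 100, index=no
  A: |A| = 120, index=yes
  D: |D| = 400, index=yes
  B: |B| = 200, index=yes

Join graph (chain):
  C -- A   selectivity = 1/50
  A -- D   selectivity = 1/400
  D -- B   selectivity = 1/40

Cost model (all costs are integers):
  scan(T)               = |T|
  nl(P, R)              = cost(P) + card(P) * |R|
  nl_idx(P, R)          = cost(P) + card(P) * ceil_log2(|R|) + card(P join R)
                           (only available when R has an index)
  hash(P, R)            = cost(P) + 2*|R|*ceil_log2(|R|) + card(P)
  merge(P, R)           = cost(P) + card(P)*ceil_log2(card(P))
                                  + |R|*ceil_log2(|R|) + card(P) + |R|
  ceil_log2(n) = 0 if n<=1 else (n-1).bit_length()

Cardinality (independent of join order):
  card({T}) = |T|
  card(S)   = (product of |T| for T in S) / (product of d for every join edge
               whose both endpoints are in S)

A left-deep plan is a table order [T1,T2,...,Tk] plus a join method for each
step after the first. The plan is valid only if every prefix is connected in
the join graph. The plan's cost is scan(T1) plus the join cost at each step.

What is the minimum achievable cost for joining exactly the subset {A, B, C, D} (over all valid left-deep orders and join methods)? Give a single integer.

4880

Selinger DP over subsets of {A,B,C,D}:
  {C}: scan cost=100, card=100
  {A}: scan cost=120, card=120
  {D}: scan cost=400, card=400
  {B}: scan cost=200, card=200
  {AC}: card=240; try (A,nl_idx)→1040, (C,hash)→1640, (A,merge)→1860, (C,merge)→1880, (A,hash)→1880, (A,nl)→12100 …(+1); best=1040 via (A,nl_idx)
  {AD}: card=120; try (D,nl_idx)→1320, (A,hash)→2480, (A,nl_idx)→3320, (D,merge)→5080, (A,merge)→5360, (D,hash)→7440 …(+2); best=1320 via (D,nl_idx)
  {BD}: card=2000; try (D,nl_idx)→4000, (B,hash)→4000, (B,nl_idx)→5600, (D,merge)→6000, (B,merge)→6200, (D,hash)→7600 …(+2); best=4000 via (D,nl_idx)
  {ACD}: card=240; try (C,hash)→2840, (C,merge)→3080, (D,nl_idx)→3440, (D,merge)→7200, (D,hash)→8480, (C,nl)→13320 …(+1); best=2840 via (C,hash)
  {ABD}: card=600; try (B,nl_idx)→2880, (B,merge)→4080, (B,hash)→4640, (A,hash)→7680, (A,nl_idx)→18600, (B,nl)→25320 …(+2); best=2880 via (B,nl_idx)
  {ABCD}: card=1200; try (C,hash)→4880, (B,nl_idx)→5960, (B,hash)→6280, (B,merge)→6800, (C,merge)→10280, (B,nl)→50840 …(+1); best=4880 via (C,hash)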